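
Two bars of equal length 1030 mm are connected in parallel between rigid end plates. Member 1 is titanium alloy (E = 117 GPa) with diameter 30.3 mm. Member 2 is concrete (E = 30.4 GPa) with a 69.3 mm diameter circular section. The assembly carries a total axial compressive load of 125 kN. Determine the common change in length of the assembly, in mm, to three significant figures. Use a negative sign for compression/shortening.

-0.647 mm

A_1 = 721.1 mm².
A_2 = 3772 mm².
Equal strain + equilibrium ⇒ each member carries load in proportion to AE: A₁E₁ = 84360000 N, A₂E₂ = 114700000 N, ΣAE = 199000000 N.
δ = PL/ΣAE = -125000·1030/199000000 = -0.6469 mm.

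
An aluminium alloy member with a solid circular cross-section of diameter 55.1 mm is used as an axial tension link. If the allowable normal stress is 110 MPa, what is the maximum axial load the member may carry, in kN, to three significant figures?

262 kN

A = 2384 mm².
P_max = σ_allow · A = 110 · 2384 = 262300 N = 262.3 kN.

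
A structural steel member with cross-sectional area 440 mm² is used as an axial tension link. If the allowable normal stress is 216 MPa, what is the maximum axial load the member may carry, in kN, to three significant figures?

P_max = σ_allow · A = 216 · 440 = 95040 N = 95.04 kN.

95.0 kN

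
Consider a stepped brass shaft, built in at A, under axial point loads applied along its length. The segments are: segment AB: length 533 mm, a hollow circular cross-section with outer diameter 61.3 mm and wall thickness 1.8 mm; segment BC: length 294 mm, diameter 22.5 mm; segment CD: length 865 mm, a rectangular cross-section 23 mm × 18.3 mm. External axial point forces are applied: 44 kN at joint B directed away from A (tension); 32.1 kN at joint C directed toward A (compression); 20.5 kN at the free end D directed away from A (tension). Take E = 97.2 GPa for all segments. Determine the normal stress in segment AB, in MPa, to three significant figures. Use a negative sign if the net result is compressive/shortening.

96.3 MPa

Internal axial forces (sectioning from the free end, tension +): N_CD = 20.5 kN, N_BC = -11.6 kN, N_AB = 32.4 kN.
A_AB = 336.5 mm².
σ_AB = N_AB/A_AB = 32400/336.5 = 96.3 MPa.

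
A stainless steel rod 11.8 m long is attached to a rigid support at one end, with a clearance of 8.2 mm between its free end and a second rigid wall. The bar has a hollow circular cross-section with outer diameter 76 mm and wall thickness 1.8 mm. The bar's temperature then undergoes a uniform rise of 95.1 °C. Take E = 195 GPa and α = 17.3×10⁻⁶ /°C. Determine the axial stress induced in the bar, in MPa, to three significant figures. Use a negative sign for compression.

-185 MPa

Free thermal expansion αLΔT = 17.3e-6 · 11800 · 95.1 = 19.41 mm.
The walls engage after the gap closes; constrained expansion = 19.41 − 8.2 = 11.21 mm.
The walls impose strain ε = −(11.21)/11800 = -9.5031e-04; σ = Eε = 195000 · -9.5031e-04 = -185.3 MPa.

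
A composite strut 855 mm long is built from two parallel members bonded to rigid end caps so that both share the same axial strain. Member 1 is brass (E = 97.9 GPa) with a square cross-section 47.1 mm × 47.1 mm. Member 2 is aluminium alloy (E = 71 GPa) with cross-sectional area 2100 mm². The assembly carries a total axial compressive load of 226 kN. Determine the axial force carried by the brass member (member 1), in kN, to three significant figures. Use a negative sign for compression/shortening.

-134 kN

A_1 = 2218 mm².
Equal strain + equilibrium ⇒ each member carries load in proportion to AE: A₁E₁ = 217200000 N, A₂E₂ = 149100000 N, ΣAE = 366300000 N.
F₁ = P·A₁E₁/ΣAE = -226000·217200000/366300000 = -134000 N.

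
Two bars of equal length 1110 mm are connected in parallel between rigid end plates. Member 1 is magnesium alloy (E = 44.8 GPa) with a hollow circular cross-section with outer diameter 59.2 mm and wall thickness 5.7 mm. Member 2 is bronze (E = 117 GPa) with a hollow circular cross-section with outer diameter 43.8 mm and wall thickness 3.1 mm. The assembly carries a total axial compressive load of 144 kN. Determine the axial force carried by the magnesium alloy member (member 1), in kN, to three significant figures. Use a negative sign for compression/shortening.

A_1 = 958 mm².
A_2 = 396.4 mm².
Equal strain + equilibrium ⇒ each member carries load in proportion to AE: A₁E₁ = 42920000 N, A₂E₂ = 46380000 N, ΣAE = 89300000 N.
F₁ = P·A₁E₁/ΣAE = -144000·42920000/89300000 = -69210 N.

-69.2 kN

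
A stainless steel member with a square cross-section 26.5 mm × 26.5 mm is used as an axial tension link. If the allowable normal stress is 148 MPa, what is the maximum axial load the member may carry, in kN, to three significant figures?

104 kN

A = 702.2 mm².
P_max = σ_allow · A = 148 · 702.2 = 103900 N = 103.9 kN.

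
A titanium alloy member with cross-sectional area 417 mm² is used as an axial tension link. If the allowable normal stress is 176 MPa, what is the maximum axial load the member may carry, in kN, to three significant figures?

73.4 kN

P_max = σ_allow · A = 176 · 417 = 73390 N = 73.39 kN.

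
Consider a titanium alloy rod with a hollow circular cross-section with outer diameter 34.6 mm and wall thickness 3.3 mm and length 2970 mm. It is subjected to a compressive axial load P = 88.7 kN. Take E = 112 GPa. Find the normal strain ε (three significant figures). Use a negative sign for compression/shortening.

A = 324.5 mm².
σ = N/A = -273.3 MPa; ε = σ/E = -273.3/112000 = -2.441e-03.

-0.00244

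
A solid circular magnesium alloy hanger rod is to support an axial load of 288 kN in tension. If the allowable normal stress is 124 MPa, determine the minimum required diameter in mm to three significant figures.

Required area A ≥ P/σ_allow = 288000/124 = 2323 mm².
For a solid circular section, d ≥ √(4A/π) = 54.38 mm.

54.4 mm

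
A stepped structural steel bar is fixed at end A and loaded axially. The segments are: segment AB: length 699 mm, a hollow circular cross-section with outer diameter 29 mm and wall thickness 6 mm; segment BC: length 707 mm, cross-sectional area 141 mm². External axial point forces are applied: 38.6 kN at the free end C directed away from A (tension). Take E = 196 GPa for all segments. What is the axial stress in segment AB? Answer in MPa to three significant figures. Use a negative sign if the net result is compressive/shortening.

89.0 MPa

Internal axial forces (sectioning from the free end, tension +): N_BC = 38.6 kN, N_AB = 38.6 kN.
A_AB = 433.5 mm².
σ_AB = N_AB/A_AB = 38600/433.5 = 89.03 MPa.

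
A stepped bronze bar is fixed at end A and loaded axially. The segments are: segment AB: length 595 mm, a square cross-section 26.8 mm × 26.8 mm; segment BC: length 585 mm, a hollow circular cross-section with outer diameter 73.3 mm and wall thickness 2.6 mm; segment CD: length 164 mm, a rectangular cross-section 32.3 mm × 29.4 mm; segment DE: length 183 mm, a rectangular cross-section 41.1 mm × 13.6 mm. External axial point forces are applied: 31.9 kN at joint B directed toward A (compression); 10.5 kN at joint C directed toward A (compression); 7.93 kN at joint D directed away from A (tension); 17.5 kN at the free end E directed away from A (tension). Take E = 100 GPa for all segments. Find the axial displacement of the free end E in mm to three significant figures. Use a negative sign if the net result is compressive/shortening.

0.112 mm

Internal axial forces (sectioning from the free end, tension +): N_DE = 17.5 kN, N_CD = 25.43 kN, N_BC = 14.93 kN, N_AB = -16.97 kN.
A_AB = 718.2 mm².
A_BC = 577.5 mm².
A_CD = 949.6 mm².
A_DE = 559 mm².
δ_AB = -16970·595/(718.2·100000) = -0.1406 mm
δ_BC = 14930·585/(577.5·100000) = 0.1512 mm
δ_CD = 25430·164/(949.6·100000) = 0.04392 mm
δ_DE = 17500·183/(559·100000) = 0.05729 mm
δ = Σδ_i = 0.1119 mm.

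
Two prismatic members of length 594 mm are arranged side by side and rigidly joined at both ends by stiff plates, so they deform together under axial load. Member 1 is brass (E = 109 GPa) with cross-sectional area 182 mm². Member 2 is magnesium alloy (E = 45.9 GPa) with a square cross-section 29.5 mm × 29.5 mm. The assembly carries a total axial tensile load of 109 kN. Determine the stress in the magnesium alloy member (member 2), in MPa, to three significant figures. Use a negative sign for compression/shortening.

83.7 MPa

A_2 = 870.2 mm².
Equal strain + equilibrium ⇒ each member carries load in proportion to AE: A₁E₁ = 19840000 N, A₂E₂ = 39940000 N, ΣAE = 59780000 N.
σ₂ = P·E₂/ΣAE = 109000·45900/59780000 = 83.69 MPa.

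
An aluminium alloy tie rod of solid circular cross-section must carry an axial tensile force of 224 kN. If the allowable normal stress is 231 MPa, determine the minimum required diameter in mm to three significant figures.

Required area A ≥ P/σ_allow = 224000/231 = 969.7 mm².
For a solid circular section, d ≥ √(4A/π) = 35.14 mm.

35.1 mm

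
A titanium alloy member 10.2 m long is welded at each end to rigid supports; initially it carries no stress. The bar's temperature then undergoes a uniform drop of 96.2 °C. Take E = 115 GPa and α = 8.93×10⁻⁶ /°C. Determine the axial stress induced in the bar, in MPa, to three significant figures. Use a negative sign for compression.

98.8 MPa

Free thermal expansion αLΔT = 8.93e-6 · 10200 · -96.2 = -8.762 mm.
The walls impose strain ε = −(-8.762)/10200 = 8.5907e-04; σ = Eε = 115000 · 8.5907e-04 = 98.79 MPa.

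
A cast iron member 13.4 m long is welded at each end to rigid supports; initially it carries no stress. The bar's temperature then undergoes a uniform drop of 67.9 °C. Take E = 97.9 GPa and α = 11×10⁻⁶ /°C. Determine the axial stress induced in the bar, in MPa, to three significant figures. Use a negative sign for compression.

73.1 MPa

Free thermal expansion αLΔT = 11e-6 · 13400 · -67.9 = -10.01 mm.
The walls impose strain ε = −(-10.01)/13400 = 7.4690e-04; σ = Eε = 97900 · 7.4690e-04 = 73.12 MPa.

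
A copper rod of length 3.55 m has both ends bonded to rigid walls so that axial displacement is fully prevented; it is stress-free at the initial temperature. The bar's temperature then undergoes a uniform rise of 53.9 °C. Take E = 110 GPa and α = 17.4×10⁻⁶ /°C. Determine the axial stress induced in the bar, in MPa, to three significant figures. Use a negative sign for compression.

Free thermal expansion αLΔT = 17.4e-6 · 3550 · 53.9 = 3.329 mm.
The walls impose strain ε = −(3.329)/3550 = -9.3786e-04; σ = Eε = 110000 · -9.3786e-04 = -103.2 MPa.

-103 MPa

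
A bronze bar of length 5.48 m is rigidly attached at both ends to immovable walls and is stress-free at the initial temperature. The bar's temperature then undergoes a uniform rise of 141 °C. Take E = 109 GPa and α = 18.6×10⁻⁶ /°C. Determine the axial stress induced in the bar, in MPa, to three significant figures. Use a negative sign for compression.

-286 MPa

Free thermal expansion αLΔT = 18.6e-6 · 5480 · 141 = 14.37 mm.
The walls impose strain ε = −(14.37)/5480 = -2.6226e-03; σ = Eε = 109000 · -2.6226e-03 = -285.9 MPa.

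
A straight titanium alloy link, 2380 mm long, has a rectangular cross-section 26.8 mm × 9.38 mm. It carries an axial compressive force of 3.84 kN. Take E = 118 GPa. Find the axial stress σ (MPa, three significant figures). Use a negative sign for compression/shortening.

-15.3 MPa

A = 251.4 mm².
σ = N/A = -3840/251.4 = -15.28 MPa.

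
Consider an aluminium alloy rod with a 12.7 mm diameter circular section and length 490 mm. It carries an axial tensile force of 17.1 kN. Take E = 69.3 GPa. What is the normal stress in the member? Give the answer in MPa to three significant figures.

A = 126.7 mm².
σ = N/A = 17100/126.7 = 135 MPa.

135 MPa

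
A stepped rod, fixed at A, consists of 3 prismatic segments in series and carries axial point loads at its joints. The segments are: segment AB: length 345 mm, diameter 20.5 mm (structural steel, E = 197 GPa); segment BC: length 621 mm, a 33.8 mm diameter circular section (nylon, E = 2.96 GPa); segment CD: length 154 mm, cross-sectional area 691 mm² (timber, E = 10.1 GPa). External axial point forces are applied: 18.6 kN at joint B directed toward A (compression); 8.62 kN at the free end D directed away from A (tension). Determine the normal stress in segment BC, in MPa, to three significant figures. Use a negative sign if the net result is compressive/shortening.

9.61 MPa

Internal axial forces (sectioning from the free end, tension +): N_CD = 8.62 kN, N_BC = 8.62 kN, N_AB = -9.98 kN.
A_BC = 897.3 mm².
σ_BC = N_BC/A_BC = 8620/897.3 = 9.607 MPa.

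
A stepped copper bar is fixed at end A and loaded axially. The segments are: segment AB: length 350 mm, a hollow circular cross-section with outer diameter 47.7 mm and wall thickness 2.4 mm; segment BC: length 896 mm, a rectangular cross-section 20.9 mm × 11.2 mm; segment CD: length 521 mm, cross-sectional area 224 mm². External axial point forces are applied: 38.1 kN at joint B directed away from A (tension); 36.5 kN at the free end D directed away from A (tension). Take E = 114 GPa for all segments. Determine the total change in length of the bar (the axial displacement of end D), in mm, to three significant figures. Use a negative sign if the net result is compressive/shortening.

2.64 mm

Internal axial forces (sectioning from the free end, tension +): N_CD = 36.5 kN, N_BC = 36.5 kN, N_AB = 74.6 kN.
A_AB = 341.6 mm².
A_BC = 234.1 mm².
δ_AB = 74600·350/(341.6·114000) = 0.6706 mm
δ_BC = 36500·896/(234.1·114000) = 1.226 mm
δ_CD = 36500·521/(224·114000) = 0.7447 mm
δ = Σδ_i = 2.641 mm.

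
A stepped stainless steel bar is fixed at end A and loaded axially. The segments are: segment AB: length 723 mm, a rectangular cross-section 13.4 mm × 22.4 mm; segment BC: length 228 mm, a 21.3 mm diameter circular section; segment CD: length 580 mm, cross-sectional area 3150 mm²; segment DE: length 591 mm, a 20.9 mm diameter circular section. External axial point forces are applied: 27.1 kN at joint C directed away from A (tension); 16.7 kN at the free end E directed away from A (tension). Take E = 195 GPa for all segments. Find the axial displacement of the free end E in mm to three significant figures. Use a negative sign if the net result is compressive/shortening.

0.848 mm

Internal axial forces (sectioning from the free end, tension +): N_DE = 16.7 kN, N_CD = 16.7 kN, N_BC = 43.8 kN, N_AB = 43.8 kN.
A_AB = 300.2 mm².
A_BC = 356.3 mm².
A_DE = 343.1 mm².
δ_AB = 43800·723/(300.2·195000) = 0.541 mm
δ_BC = 43800·228/(356.3·195000) = 0.1437 mm
δ_CD = 16700·580/(3150·195000) = 0.01577 mm
δ_DE = 16700·591/(343.1·195000) = 0.1475 mm
δ = Σδ_i = 0.8481 mm.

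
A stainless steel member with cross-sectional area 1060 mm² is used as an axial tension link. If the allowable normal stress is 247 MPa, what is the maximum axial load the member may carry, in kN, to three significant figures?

262 kN

P_max = σ_allow · A = 247 · 1060 = 261800 N = 261.8 kN.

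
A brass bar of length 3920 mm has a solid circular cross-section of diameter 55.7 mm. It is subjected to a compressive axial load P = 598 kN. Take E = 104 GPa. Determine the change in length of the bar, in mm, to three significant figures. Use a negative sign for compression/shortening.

-9.25 mm

A = 2437 mm².
δ_mech = NL/(AE) = -598000·3920/(2437·104000) = -9.25 mm.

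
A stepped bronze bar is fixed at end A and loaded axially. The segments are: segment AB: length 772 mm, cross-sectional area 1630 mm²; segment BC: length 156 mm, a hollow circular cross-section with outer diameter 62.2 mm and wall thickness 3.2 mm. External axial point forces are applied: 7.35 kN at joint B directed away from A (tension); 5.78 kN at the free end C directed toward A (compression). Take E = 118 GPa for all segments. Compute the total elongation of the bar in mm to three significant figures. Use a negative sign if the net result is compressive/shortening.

Internal axial forces (sectioning from the free end, tension +): N_BC = -5.78 kN, N_AB = 1.57 kN.
A_BC = 593.1 mm².
δ_AB = 1570·772/(1630·118000) = 0.006302 mm
δ_BC = -5780·156/(593.1·118000) = -0.01288 mm
δ = Σδ_i = -0.006581 mm.

-0.00658 mm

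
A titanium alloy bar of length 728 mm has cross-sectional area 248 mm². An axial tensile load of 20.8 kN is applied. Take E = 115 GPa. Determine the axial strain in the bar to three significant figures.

7.29e-04

σ = N/A = 83.87 MPa; ε = σ/E = 83.87/115000 = 7.293e-04.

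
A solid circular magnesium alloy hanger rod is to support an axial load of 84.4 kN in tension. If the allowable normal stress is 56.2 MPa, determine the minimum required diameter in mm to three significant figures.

Required area A ≥ P/σ_allow = 84400/56.2 = 1502 mm².
For a solid circular section, d ≥ √(4A/π) = 43.73 mm.

43.7 mm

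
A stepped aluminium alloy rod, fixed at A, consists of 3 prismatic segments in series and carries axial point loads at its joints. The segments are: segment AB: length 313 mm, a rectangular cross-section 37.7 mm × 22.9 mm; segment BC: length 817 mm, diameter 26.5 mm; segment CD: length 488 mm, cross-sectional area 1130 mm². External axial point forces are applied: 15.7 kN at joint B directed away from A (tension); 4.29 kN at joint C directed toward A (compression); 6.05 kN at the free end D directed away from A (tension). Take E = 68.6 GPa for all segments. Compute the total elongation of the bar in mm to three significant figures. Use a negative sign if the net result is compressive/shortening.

0.168 mm

Internal axial forces (sectioning from the free end, tension +): N_CD = 6.05 kN, N_BC = 1.76 kN, N_AB = 17.46 kN.
A_AB = 863.3 mm².
A_BC = 551.5 mm².
δ_AB = 17460·313/(863.3·68600) = 0.09228 mm
δ_BC = 1760·817/(551.5·68600) = 0.038 mm
δ_CD = 6050·488/(1130·68600) = 0.03809 mm
δ = Σδ_i = 0.1684 mm.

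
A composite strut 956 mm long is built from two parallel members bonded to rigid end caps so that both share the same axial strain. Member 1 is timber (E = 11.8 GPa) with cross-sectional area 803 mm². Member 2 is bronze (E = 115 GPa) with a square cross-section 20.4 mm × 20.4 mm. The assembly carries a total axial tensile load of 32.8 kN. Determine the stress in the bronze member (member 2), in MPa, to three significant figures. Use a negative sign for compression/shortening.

A_2 = 416.2 mm².
Equal strain + equilibrium ⇒ each member carries load in proportion to AE: A₁E₁ = 9475000 N, A₂E₂ = 47860000 N, ΣAE = 57330000 N.
σ₂ = P·E₂/ΣAE = 32800·115000/57330000 = 65.79 MPa.

65.8 MPa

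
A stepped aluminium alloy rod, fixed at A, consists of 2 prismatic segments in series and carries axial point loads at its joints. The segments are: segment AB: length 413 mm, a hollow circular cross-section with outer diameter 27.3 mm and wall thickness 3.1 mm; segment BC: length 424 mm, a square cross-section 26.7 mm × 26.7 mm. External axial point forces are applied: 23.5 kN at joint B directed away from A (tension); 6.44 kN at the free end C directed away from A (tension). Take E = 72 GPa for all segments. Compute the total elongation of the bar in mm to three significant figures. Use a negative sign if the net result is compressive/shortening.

Internal axial forces (sectioning from the free end, tension +): N_BC = 6.44 kN, N_AB = 29.94 kN.
A_AB = 235.7 mm².
A_BC = 712.9 mm².
δ_AB = 29940·413/(235.7·72000) = 0.7287 mm
δ_BC = 6440·424/(712.9·72000) = 0.0532 mm
δ = Σδ_i = 0.7819 mm.

0.782 mm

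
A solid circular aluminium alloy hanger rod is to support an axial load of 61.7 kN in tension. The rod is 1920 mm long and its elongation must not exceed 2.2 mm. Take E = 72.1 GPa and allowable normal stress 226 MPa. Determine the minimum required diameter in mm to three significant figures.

30.8 mm

Required area A ≥ P/σ_allow = 61700/226 = 273 mm².
For a solid circular section, d ≥ √(4A/π) = 18.64 mm.
Elongation limit: A ≥ PL/(Eδ_allow) = 61700·1920/(72100·2.2) = 746.8 mm² ⇒ d ≥ 30.84 mm.
The elongation limit governs.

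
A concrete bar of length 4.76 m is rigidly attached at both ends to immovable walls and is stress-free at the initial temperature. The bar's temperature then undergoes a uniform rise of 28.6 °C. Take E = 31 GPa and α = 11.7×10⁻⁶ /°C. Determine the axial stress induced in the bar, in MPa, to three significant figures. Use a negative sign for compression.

-10.4 MPa

Free thermal expansion αLΔT = 11.7e-6 · 4760 · 28.6 = 1.593 mm.
The walls impose strain ε = −(1.593)/4760 = -3.3462e-04; σ = Eε = 31000 · -3.3462e-04 = -10.37 MPa.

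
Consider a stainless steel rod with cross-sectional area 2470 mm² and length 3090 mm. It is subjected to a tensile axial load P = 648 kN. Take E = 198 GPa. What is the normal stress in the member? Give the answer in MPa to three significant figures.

σ = N/A = 648000/2470 = 262.3 MPa.

262 MPa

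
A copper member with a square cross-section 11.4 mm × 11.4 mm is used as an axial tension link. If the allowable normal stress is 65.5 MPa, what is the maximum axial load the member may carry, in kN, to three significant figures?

A = 130 mm².
P_max = σ_allow · A = 65.5 · 130 = 8512 N = 8.512 kN.

8.51 kN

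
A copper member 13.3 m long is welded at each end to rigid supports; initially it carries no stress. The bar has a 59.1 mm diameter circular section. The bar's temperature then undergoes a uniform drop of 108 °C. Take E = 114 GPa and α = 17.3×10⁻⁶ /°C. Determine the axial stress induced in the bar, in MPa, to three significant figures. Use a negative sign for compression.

213 MPa

Free thermal expansion αLΔT = 17.3e-6 · 13300 · -108 = -24.85 mm.
The walls impose strain ε = −(-24.85)/13300 = 1.8684e-03; σ = Eε = 114000 · 1.8684e-03 = 213 MPa.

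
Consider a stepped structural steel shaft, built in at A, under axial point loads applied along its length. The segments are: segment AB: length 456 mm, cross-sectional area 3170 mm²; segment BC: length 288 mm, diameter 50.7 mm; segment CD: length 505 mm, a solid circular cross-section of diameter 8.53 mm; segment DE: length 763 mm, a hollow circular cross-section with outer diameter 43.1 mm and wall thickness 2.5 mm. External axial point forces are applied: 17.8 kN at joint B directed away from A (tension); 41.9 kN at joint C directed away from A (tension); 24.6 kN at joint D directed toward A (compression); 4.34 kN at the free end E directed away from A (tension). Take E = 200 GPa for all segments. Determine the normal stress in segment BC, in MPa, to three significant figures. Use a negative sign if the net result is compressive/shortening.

10.7 MPa

Internal axial forces (sectioning from the free end, tension +): N_DE = 4.34 kN, N_CD = -20.26 kN, N_BC = 21.64 kN, N_AB = 39.44 kN.
A_BC = 2019 mm².
σ_BC = N_BC/A_BC = 21640/2019 = 10.72 MPa.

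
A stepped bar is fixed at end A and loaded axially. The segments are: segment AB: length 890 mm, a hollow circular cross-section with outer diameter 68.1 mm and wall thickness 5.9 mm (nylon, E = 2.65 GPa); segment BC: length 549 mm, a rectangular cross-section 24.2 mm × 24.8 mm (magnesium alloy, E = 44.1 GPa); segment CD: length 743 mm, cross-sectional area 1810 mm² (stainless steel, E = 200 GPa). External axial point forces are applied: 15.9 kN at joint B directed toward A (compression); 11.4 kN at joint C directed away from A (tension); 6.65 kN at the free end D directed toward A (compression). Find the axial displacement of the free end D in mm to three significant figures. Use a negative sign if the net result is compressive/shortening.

Internal axial forces (sectioning from the free end, tension +): N_CD = -6.65 kN, N_BC = 4.75 kN, N_AB = -11.15 kN.
A_AB = 1153 mm².
A_BC = 600.2 mm².
δ_AB = -11150·890/(1153·2650) = -3.248 mm
δ_BC = 4750·549/(600.2·44100) = 0.09853 mm
δ_CD = -6650·743/(1810·200000) = -0.01365 mm
δ = Σδ_i = -3.163 mm.

-3.16 mm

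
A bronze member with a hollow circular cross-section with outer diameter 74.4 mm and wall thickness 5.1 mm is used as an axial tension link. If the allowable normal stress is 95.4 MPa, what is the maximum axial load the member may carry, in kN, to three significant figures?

106 kN

A = 1110 mm².
P_max = σ_allow · A = 95.4 · 1110 = 105900 N = 105.9 kN.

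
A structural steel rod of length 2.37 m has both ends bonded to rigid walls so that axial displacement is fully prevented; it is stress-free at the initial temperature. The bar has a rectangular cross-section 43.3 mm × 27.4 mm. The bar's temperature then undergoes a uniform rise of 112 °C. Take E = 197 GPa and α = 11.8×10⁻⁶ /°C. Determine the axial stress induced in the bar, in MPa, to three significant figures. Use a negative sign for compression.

Free thermal expansion αLΔT = 11.8e-6 · 2370 · 112 = 3.132 mm.
The walls impose strain ε = −(3.132)/2370 = -1.3216e-03; σ = Eε = 197000 · -1.3216e-03 = -260.4 MPa.

-260 MPa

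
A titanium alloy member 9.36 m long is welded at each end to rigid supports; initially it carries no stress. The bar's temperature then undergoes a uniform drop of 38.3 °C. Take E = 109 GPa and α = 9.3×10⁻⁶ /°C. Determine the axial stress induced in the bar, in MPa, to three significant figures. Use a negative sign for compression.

38.8 MPa

Free thermal expansion αLΔT = 9.3e-6 · 9360 · -38.3 = -3.334 mm.
The walls impose strain ε = −(-3.334)/9360 = 3.5619e-04; σ = Eε = 109000 · 3.5619e-04 = 38.82 MPa.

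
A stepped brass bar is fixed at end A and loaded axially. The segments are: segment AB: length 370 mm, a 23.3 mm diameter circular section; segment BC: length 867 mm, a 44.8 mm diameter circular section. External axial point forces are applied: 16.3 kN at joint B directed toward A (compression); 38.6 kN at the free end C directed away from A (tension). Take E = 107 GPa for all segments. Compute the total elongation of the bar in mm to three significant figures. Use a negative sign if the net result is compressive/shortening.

0.379 mm

Internal axial forces (sectioning from the free end, tension +): N_BC = 38.6 kN, N_AB = 22.3 kN.
A_AB = 426.4 mm².
A_BC = 1576 mm².
δ_AB = 22300·370/(426.4·107000) = 0.1809 mm
δ_BC = 38600·867/(1576·107000) = 0.1984 mm
δ = Σδ_i = 0.3793 mm.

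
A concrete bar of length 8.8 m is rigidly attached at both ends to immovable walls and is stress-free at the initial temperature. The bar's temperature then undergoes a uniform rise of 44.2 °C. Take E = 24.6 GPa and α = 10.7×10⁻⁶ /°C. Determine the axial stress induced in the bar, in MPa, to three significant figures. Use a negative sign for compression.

-11.6 MPa

Free thermal expansion αLΔT = 10.7e-6 · 8800 · 44.2 = 4.162 mm.
The walls impose strain ε = −(4.162)/8800 = -4.7294e-04; σ = Eε = 24600 · -4.7294e-04 = -11.63 MPa.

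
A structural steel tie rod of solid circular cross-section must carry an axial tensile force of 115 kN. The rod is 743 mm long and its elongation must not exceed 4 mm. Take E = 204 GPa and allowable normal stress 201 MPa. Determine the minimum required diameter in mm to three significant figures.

27.0 mm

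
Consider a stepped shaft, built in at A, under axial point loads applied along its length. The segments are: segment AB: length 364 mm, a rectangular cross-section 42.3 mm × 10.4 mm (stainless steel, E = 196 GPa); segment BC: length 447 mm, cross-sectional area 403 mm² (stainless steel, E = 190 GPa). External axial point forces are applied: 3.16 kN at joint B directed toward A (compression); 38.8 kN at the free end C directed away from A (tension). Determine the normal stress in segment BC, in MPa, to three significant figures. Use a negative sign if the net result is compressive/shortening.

96.3 MPa

Internal axial forces (sectioning from the free end, tension +): N_BC = 38.8 kN, N_AB = 35.64 kN.
σ_BC = N_BC/A_BC = 38800/403 = 96.28 MPa.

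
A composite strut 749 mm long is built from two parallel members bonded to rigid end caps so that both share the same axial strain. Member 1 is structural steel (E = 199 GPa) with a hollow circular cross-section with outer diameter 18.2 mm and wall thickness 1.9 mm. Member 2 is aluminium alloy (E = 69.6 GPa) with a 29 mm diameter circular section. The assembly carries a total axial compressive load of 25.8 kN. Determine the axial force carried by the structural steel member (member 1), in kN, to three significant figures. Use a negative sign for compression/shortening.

A_1 = 97.3 mm².
A_2 = 660.5 mm².
Equal strain + equilibrium ⇒ each member carries load in proportion to AE: A₁E₁ = 19360000 N, A₂E₂ = 45970000 N, ΣAE = 65330000 N.
F₁ = P·A₁E₁/ΣAE = -25800·19360000/65330000 = -7646 N.

-7.65 kN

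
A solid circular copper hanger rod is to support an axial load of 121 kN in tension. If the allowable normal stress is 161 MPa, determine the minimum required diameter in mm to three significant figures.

30.9 mm

Required area A ≥ P/σ_allow = 121000/161 = 751.6 mm².
For a solid circular section, d ≥ √(4A/π) = 30.93 mm.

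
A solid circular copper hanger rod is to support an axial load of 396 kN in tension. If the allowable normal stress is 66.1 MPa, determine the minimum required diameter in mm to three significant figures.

87.3 mm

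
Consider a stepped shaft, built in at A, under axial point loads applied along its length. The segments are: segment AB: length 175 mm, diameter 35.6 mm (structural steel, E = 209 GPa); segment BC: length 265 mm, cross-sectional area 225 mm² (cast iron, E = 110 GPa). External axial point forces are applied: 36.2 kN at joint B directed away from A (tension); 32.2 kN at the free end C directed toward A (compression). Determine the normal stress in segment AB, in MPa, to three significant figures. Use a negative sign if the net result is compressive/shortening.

Internal axial forces (sectioning from the free end, tension +): N_BC = -32.2 kN, N_AB = 4 kN.
A_AB = 995.4 mm².
σ_AB = N_AB/A_AB = 4000/995.4 = 4.019 MPa.

4.02 MPa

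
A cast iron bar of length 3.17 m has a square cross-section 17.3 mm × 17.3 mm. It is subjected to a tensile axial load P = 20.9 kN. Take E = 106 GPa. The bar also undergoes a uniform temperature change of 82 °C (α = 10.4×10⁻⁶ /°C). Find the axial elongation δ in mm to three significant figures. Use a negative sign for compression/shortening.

4.79 mm

A = 299.3 mm².
δ_mech = NL/(AE) = 20900·3170/(299.3·106000) = 2.088 mm.
δ_thermal = αLΔT = 10.4e-6·3170·82 = 2.703 mm.
δ = δ_mech + δ_thermal = 4.792 mm.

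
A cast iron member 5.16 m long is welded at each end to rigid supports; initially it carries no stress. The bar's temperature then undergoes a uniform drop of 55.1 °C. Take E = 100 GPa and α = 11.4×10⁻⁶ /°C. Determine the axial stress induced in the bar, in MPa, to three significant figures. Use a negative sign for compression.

Free thermal expansion αLΔT = 11.4e-6 · 5160 · -55.1 = -3.241 mm.
The walls impose strain ε = −(-3.241)/5160 = 6.2814e-04; σ = Eε = 100000 · 6.2814e-04 = 62.81 MPa.

62.8 MPa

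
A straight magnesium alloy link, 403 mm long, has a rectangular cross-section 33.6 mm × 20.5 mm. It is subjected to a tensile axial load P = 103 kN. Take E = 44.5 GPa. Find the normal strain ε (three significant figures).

0.00336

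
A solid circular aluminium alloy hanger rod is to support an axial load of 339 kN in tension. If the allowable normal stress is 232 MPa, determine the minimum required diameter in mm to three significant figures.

43.1 mm

Required area A ≥ P/σ_allow = 339000/232 = 1461 mm².
For a solid circular section, d ≥ √(4A/π) = 43.13 mm.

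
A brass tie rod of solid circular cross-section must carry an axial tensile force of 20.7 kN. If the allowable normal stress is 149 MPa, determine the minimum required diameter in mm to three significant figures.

13.3 mm

Required area A ≥ P/σ_allow = 20700/149 = 138.9 mm².
For a solid circular section, d ≥ √(4A/π) = 13.3 mm.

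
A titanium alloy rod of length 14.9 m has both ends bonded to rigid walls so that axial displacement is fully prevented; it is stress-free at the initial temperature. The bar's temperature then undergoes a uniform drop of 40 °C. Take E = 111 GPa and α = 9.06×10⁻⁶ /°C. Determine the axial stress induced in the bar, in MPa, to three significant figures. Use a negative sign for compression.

Free thermal expansion αLΔT = 9.06e-6 · 14900 · -40 = -5.4 mm.
The walls impose strain ε = −(-5.4)/14900 = 3.6240e-04; σ = Eε = 111000 · 3.6240e-04 = 40.23 MPa.

40.2 MPa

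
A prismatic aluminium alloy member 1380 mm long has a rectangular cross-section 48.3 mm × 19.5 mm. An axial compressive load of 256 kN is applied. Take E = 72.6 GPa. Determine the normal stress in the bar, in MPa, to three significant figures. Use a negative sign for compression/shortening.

A = 941.8 mm².
σ = N/A = -256000/941.8 = -271.8 MPa.

-272 MPa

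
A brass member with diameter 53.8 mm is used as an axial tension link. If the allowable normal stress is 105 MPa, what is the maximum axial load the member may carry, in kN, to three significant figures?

239 kN

A = 2273 mm².
P_max = σ_allow · A = 105 · 2273 = 238700 N = 238.7 kN.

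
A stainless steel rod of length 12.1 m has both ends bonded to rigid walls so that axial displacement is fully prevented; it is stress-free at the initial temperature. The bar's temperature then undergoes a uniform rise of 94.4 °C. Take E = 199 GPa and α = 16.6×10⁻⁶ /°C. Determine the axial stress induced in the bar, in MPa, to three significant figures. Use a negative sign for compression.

-312 MPa

Free thermal expansion αLΔT = 16.6e-6 · 12100 · 94.4 = 18.96 mm.
The walls impose strain ε = −(18.96)/12100 = -1.5670e-03; σ = Eε = 199000 · -1.5670e-03 = -311.8 MPa.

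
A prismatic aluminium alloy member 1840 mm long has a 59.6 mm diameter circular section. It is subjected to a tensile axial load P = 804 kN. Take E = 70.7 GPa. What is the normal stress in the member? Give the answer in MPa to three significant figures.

A = 2790 mm².
σ = N/A = 804000/2790 = 288.2 MPa.

288 MPa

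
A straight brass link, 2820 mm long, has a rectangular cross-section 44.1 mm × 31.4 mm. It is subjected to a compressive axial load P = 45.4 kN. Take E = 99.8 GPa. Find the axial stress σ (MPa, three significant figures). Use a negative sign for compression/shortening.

A = 1385 mm².
σ = N/A = -45400/1385 = -32.79 MPa.

-32.8 MPa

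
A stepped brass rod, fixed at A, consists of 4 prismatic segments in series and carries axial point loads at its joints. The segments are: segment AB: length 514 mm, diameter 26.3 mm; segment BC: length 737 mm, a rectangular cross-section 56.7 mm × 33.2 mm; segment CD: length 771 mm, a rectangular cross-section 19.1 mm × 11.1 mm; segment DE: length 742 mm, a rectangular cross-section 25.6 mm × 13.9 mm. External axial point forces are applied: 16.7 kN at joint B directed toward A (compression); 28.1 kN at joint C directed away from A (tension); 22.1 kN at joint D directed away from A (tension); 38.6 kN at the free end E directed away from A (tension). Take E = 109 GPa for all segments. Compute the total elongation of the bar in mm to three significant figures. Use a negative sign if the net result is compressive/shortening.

Internal axial forces (sectioning from the free end, tension +): N_DE = 38.6 kN, N_CD = 60.7 kN, N_BC = 88.8 kN, N_AB = 72.1 kN.
A_AB = 543.3 mm².
A_BC = 1882 mm².
A_CD = 212 mm².
A_DE = 355.8 mm².
δ_AB = 72100·514/(543.3·109000) = 0.6259 mm
δ_BC = 88800·737/(1882·109000) = 0.319 mm
δ_CD = 60700·771/(212·109000) = 2.025 mm
δ_DE = 38600·742/(355.8·109000) = 0.7384 mm
δ = Σδ_i = 3.708 mm.

3.71 mm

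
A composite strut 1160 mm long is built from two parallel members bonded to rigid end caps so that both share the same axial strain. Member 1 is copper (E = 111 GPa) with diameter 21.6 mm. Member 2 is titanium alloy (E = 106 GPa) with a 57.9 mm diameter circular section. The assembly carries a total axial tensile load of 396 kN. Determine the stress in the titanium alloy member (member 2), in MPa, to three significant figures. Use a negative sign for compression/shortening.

131 MPa

A_1 = 366.4 mm².
A_2 = 2633 mm².
Equal strain + equilibrium ⇒ each member carries load in proportion to AE: A₁E₁ = 40670000 N, A₂E₂ = 279100000 N, ΣAE = 319800000 N.
σ₂ = P·E₂/ΣAE = 396000·106000/319800000 = 131.3 MPa.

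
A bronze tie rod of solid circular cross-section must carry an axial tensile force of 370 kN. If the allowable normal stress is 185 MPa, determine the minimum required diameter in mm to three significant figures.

50.5 mm

Required area A ≥ P/σ_allow = 370000/185 = 2000 mm².
For a solid circular section, d ≥ √(4A/π) = 50.46 mm.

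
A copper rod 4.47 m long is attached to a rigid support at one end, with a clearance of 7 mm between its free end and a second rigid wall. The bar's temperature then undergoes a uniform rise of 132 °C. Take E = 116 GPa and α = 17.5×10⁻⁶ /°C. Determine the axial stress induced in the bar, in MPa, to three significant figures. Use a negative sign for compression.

Free thermal expansion αLΔT = 17.5e-6 · 4470 · 132 = 10.33 mm.
The walls engage after the gap closes; constrained expansion = 10.33 − 7 = 3.326 mm.
The walls impose strain ε = −(3.326)/4470 = -7.4400e-04; σ = Eε = 116000 · -7.4400e-04 = -86.3 MPa.

-86.3 MPa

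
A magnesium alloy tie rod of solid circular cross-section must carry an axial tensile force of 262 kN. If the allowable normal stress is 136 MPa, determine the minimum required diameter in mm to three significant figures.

Required area A ≥ P/σ_allow = 262000/136 = 1926 mm².
For a solid circular section, d ≥ √(4A/π) = 49.53 mm.

49.5 mm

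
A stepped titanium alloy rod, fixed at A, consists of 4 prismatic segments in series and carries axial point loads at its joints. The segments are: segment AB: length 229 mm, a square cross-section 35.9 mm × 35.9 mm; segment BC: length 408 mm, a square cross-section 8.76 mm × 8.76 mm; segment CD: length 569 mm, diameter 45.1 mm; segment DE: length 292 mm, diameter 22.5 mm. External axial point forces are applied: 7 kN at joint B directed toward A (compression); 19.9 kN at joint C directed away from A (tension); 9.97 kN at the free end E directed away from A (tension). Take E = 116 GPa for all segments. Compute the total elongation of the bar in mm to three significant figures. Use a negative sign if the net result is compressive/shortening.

1.50 mm

Internal axial forces (sectioning from the free end, tension +): N_DE = 9.97 kN, N_CD = 9.97 kN, N_BC = 29.87 kN, N_AB = 22.87 kN.
A_AB = 1289 mm².
A_BC = 76.74 mm².
A_CD = 1598 mm².
A_DE = 397.6 mm².
δ_AB = 22870·229/(1289·116000) = 0.03503 mm
δ_BC = 29870·408/(76.74·116000) = 1.369 mm
δ_CD = 9970·569/(1598·116000) = 0.03061 mm
δ_DE = 9970·292/(397.6·116000) = 0.06312 mm
δ = Σδ_i = 1.498 mm.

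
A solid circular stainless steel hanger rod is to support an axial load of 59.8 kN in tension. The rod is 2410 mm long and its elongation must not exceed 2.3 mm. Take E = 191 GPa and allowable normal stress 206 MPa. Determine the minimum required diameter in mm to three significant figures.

20.4 mm

Required area A ≥ P/σ_allow = 59800/206 = 290.3 mm².
For a solid circular section, d ≥ √(4A/π) = 19.23 mm.
Elongation limit: A ≥ PL/(Eδ_allow) = 59800·2410/(191000·2.3) = 328.1 mm² ⇒ d ≥ 20.44 mm.
The elongation limit governs.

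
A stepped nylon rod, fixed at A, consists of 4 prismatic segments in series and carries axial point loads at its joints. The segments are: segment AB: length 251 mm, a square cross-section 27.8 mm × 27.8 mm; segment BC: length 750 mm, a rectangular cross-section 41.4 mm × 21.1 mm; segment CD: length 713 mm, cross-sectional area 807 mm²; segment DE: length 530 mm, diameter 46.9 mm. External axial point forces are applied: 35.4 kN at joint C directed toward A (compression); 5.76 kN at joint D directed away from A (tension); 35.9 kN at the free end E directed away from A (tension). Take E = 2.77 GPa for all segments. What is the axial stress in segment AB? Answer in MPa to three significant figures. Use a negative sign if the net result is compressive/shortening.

8.10 MPa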